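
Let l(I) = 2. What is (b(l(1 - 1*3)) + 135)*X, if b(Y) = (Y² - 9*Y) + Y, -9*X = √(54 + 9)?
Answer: -41*√7 ≈ -108.48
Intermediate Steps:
X = -√7/3 (X = -√(54 + 9)/9 = -√7/3 ≈ -0.88192)
b(Y) = Y² - 8*Y
(b(l(1 - 1*3)) + 135)*X = (2*(-8 + 2) + 135)*(-√7/3) = (2*(-6) + 135)*(-√7/3) = (-12 + 135)*(-√7/3) = 123*(-√7/3) = -41*√7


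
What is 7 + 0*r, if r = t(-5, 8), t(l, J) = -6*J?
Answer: 7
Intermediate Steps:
r = -48 (r = -6*8 = -48)
7 + 0*r = 7 + 0*(-48) = 7 + 0 = 7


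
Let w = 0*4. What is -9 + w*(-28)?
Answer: -9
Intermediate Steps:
w = 0
-9 + w*(-28) = -9 + 0*(-28) = -9 + 0 = -9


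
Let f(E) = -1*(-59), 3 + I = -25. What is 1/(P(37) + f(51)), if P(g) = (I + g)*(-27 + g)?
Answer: 1/149 ≈ 0.0067114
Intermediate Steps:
I = -28 (I = -3 - 25 = -28)
P(g) = (-28 + g)*(-27 + g)
f(E) = 59
1/(P(37) + f(51)) = 1/((756 + 37**2 - 55*37) + 59) = 1/((756 + 1369 - 2035) + 59) = 1/(90 + 59) = 1/149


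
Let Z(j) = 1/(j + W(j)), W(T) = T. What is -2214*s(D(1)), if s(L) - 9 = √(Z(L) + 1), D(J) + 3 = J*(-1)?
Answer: -19926 - 1107*√14/2 ≈ -21997.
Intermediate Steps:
D(J) = -3 - J (D(J) = -3 + J*(-1) = -3 - J)
Z(j) = 1/(2*j) (Z(j) = 1/(j + j) = 1/(2*j))
s(L) = 9 + √(1 + 1/(2*L)) (s(L) = 9 + √(1/(2*L) + 1) = 9 + √(1 + 1/(2*L)))
-2214*s(D(1)) = -2214*(9 + √(4 + 2/(-3 - 1*1))/2) = -2214*(9 + √(4 + 2/(-3 - 1))/2) = -2214*(9 + √(4 + 2/(-4))/2) = -2214*(9 + √(4 + 2*(-¼))/2) = -2214*(9 + √(4 - ½)/2) = -2214*(9 + √(7/2)/2) = -2214*(9 + (√14/2)/2) = -2214*(9 + √14/4) = -19926 - 1107*√14/2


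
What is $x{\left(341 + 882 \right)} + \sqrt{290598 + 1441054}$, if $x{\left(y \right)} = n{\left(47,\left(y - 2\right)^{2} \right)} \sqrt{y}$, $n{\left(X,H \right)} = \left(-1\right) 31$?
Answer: $- 31 \sqrt{1223} + 2 \sqrt{432913} \approx 231.81$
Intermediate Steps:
$n{\left(X,H \right)} = -31$
$x{\left(y \right)} = - 31 \sqrt{y}$
$x{\left(341 + 882 \right)} + \sqrt{290598 + 1441054} = - 31 \sqrt{341 + 882} + \sqrt{290598 + 1441054} = - 31 \sqrt{1223} + \sqrt{1731652} = - 31 \sqrt{1223} + 2 \sqrt{432913}$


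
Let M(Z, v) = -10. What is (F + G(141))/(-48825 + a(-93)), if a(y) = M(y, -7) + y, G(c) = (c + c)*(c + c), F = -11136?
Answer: -123/88 ≈ -1.3977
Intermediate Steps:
G(c) = 4*c**2 (G(c) = (2*c)*(2*c) = 4*c**2)
a(y) = -10 + y
(F + G(141))/(-48825 + a(-93)) = (-11136 + 4*141**2)/(-48825 + (-10 - 93)) = (-11136 + 4*19881)/(-48825 - 103) = (-11136 + 79524)/(-48928) = 68388*(-1/48928) = -123/88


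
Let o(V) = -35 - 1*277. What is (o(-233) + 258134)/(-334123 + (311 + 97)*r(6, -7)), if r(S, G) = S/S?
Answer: -257822/333715 ≈ -0.77258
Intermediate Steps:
r(S, G) = 1
o(V) = -312 (o(V) = -35 - 277 = -312)
(o(-233) + 258134)/(-334123 + (311 + 97)*r(6, -7)) = (-312 + 258134)/(-334123 + (311 + 97)*1) = 257822/(-334123 + 408*1) = 257822/(-334123 + 408) = 257822/(-333715) = 257822*(-1/333715) = -257822/333715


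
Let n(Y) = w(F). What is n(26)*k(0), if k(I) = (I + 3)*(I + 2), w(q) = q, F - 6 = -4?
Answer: 12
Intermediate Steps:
F = 2 (F = 6 - 4 = 2)
n(Y) = 2
k(I) = (2 + I)*(3 + I) (k(I) = (3 + I)*(2 + I) = (2 + I)*(3 + I))
n(26)*k(0) = 2*(6 + 0² + 5*0) = 2*(6 + 0 + 0) = 2*6 = 12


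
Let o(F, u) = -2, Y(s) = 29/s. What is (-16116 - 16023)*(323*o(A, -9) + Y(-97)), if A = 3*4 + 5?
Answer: 2014826049/97 ≈ 2.0771e+7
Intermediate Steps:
A = 17 (A = 12 + 5 = 17)
(-16116 - 16023)*(323*o(A, -9) + Y(-97)) = (-16116 - 16023)*(323*(-2) + 29/(-97)) = -32139*(-646 + 29*(-1/97)) = -32139*(-646 - 29/97) = -32139*(-62691/97) = 2014826049/97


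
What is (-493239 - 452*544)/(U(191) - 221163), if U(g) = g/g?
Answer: 739127/221162 ≈ 3.3420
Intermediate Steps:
U(g) = 1
(-493239 - 452*544)/(U(191) - 221163) = (-493239 - 452*544)/(1 - 221163) = (-493239 - 245888)/(-221162) = -739127*(-1/221162) = 739127/221162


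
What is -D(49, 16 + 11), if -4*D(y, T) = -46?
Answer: -23/2 ≈ -11.500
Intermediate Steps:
D(y, T) = 23/2 (D(y, T) = -¼*(-46) = 23/2)
-D(49, 16 + 11) = -1*23/2 = -23/2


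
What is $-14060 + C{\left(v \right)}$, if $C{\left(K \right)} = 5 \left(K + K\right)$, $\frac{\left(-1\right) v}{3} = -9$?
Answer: $-13790$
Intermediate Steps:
$v = 27$ ($v = \left(-3\right) \left(-9\right) = 27$)
$C{\left(K \right)} = 10 K$ ($C{\left(K \right)} = 5 \cdot 2 K = 10 K$)
$-14060 + C{\left(v \right)} = -14060 + 10 \cdot 27 = -14060 + 270 = -13790$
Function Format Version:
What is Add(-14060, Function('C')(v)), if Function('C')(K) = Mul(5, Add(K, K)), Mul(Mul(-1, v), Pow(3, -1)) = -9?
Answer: -13790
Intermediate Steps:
v = 27 (v = Mul(-3, -9) = 27)
Function('C')(K) = Mul(10, K) (Function('C')(K) = Mul(5, Mul(2, K)) = Mul(10, K))
Add(-14060, Function('C')(v)) = Add(-14060, Mul(10, 27)) = Add(-14060, 270) = -13790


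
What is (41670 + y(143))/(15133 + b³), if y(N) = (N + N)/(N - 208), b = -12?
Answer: 208328/67025 ≈ 3.1082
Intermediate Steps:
y(N) = 2*N/(-208 + N) (y(N) = (2*N)/(-208 + N) = 2*N/(-208 + N))
(41670 + y(143))/(15133 + b³) = (41670 + 2*143/(-208 + 143))/(15133 + (-12)³) = (41670 + 2*143/(-65))/(15133 - 1728) = (41670 + 2*143*(-1/65))/13405 = (41670 - 22/5)*(1/13405) = (208328/5)*(1/13405) = 208328/67025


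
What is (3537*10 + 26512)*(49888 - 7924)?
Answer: 2596816248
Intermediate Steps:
(3537*10 + 26512)*(49888 - 7924) = (35370 + 26512)*41964 = 61882*41964 = 2596816248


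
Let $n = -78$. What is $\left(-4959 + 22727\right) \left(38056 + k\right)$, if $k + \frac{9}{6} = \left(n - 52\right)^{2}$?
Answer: $976431556$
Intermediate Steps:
$k = \frac{33797}{2}$ ($k = - \frac{3}{2} + \left(-78 - 52\right)^{2} = - \frac{3}{2} + \left(-130\right)^{2} = - \frac{3}{2} + 16900 = \frac{33797}{2} \approx 16899.0$)
$\left(-4959 + 22727\right) \left(38056 + k\right) = \left(-4959 + 22727\right) \left(38056 + \frac{33797}{2}\right) = 17768 \cdot \frac{109909}{2} = 976431556$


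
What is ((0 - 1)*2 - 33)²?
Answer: 1225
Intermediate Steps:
((0 - 1)*2 - 33)² = (-1*2 - 33)² = (-2 - 33)² = (-35)² = 1225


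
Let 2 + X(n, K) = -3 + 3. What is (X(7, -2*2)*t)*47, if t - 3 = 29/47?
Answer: -340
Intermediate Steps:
t = 170/47 (t = 3 + 29/47 = 170/47 ≈ 3.6170)
X(n, K) = -2 (X(n, K) = -2 + (-3 + 3) = -2 + 0 = -2)
(X(7, -2*2)*t)*47 = -2*170/47*47 = -340/47*47 = -340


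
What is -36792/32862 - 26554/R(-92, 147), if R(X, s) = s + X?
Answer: -13252138/27385 ≈ -483.92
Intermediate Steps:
R(X, s) = X + s
-36792/32862 - 26554/R(-92, 147) = -36792/32862 - 26554/(-92 + 147) = -36792*1/32862 - 26554/55 = -6132/5477 - 26554*1/55 = -6132/5477 - 2414/5 = -13252138/27385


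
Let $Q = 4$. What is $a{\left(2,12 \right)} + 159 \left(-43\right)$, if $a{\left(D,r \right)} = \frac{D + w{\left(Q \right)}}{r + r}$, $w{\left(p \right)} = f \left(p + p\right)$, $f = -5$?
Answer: $- \frac{82063}{12} \approx -6838.6$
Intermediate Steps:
$w{\left(p \right)} = - 10 p$ ($w{\left(p \right)} = - 5 \left(p + p\right) = - 5 \cdot 2 p = - 10 p$)
$a{\left(D,r \right)} = \frac{-40 + D}{2 r}$ ($a{\left(D,r \right)} = \frac{D - 40}{r + r} = \frac{D - 40}{2 r} = \left(-40 + D\right) \frac{1}{2 r} = \frac{-40 + D}{2 r}$)
$a{\left(2,12 \right)} + 159 \left(-43\right) = \frac{-40 + 2}{2 \cdot 12} + 159 \left(-43\right) = \frac{1}{2} \cdot \frac{1}{12} \left(-38\right) - 6837 = - \frac{19}{12} - 6837 = - \frac{82063}{12}$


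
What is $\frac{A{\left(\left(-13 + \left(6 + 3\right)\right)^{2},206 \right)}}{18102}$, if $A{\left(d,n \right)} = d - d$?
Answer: $0$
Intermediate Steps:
$A{\left(d,n \right)} = 0$
$\frac{A{\left(\left(-13 + \left(6 + 3\right)\right)^{2},206 \right)}}{18102} = \frac{0}{18102} = 0 \cdot \frac{1}{18102} = 0$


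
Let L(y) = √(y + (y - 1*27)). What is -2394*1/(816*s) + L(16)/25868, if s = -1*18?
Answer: 133/816 + √5/25868 ≈ 0.16308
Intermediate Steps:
s = -18
L(y) = √(-27 + 2*y) (L(y) = √(y + (y - 27)) = √(y + (-27 + y)) = √(-27 + 2*y))
-2394*1/(816*s) + L(16)/25868 = -2394/(-24*(-34)*(-18)) + √(-27 + 2*16)/25868 = -2394/(816*(-18)) + √(-27 + 32)*(1/25868) = -2394/(-14688) + √5*(1/25868) = -2394*(-1/14688) + √5/25868 = 133/816 + √5/25868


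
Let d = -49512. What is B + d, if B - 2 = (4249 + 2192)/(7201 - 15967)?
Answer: -144670367/2922 ≈ -49511.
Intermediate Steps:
B = 3697/2922 (B = 2 + (4249 + 2192)/(7201 - 15967) = 2 + 6441/(-8766) = 2 + 6441*(-1/8766) = 2 - 2147/2922 = 3697/2922 ≈ 1.2652)
B + d = 3697/2922 - 49512 = -144670367/2922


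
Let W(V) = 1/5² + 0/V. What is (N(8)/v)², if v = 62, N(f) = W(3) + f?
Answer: 40401/2402500 ≈ 0.016816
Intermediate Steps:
W(V) = 1/25 (W(V) = 1/25 + 0 = 1/25)
N(f) = 1/25 + f
(N(8)/v)² = ((1/25 + 8)/62)² = ((201/25)*(1/62))² = (201/1550)² = 40401/2402500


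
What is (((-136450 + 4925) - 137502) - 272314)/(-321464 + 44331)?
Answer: 541341/277133 ≈ 1.9534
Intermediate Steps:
(((-136450 + 4925) - 137502) - 272314)/(-321464 + 44331) = ((-131525 - 137502) - 272314)/(-277133) = (-269027 - 272314)*(-1/277133) = -541341*(-1/277133) = 541341/277133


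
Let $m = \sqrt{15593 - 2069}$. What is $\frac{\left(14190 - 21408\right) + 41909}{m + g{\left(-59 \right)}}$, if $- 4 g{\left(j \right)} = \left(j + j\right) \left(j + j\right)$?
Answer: $- \frac{120759371}{12103837} - \frac{485674 \sqrt{69}}{12103837} \approx -10.31$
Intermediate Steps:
$g{\left(j \right)} = - j^{2}$ ($g{\left(j \right)} = - \frac{\left(j + j\right) \left(j + j\right)}{4} = - \frac{2 j 2 j}{4} = - \frac{4 j^{2}}{4} = - j^{2}$)
$m = 14 \sqrt{69}$ ($m = \sqrt{13524} = 14 \sqrt{69} \approx 116.29$)
$\frac{\left(14190 - 21408\right) + 41909}{m + g{\left(-59 \right)}} = \frac{\left(14190 - 21408\right) + 41909}{14 \sqrt{69} - \left(-59\right)^{2}} = \frac{-7218 + 41909}{14 \sqrt{69} - 3481} = \frac{34691}{14 \sqrt{69} - 3481} = \frac{34691}{-3481 + 14 \sqrt{69}}$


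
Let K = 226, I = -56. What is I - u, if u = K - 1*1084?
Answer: 802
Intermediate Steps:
u = -858 (u = 226 - 1*1084 = 226 - 1084 = -858)
I - u = -56 - 1*(-858) = -56 + 858 = 802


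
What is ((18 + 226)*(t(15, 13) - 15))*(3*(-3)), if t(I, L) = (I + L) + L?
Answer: -57096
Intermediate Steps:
t(I, L) = I + 2*L
((18 + 226)*(t(15, 13) - 15))*(3*(-3)) = ((18 + 226)*((15 + 2*13) - 15))*(3*(-3)) = (244*((15 + 26) - 15))*(-9) = (244*(41 - 15))*(-9) = (244*26)*(-9) = 6344*(-9) = -57096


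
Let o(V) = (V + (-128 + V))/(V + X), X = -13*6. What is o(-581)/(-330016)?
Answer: -645/108740272 ≈ -5.9316e-6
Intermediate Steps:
X = -78
o(V) = (-128 + 2*V)/(-78 + V) (o(V) = (V + (-128 + V))/(V - 78) = (-128 + 2*V)/(-78 + V))
o(-581)/(-330016) = (2*(-64 - 581)/(-78 - 581))/(-330016) = (2*(-645)/(-659))*(-1/330016) = (2*(-1/659)*(-645))*(-1/330016) = (1290/659)*(-1/330016) = -645/108740272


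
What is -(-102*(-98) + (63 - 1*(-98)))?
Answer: -10157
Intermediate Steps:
-(-102*(-98) + (63 - 1*(-98))) = -(9996 + (63 + 98)) = -(9996 + 161) = -1*10157 = -10157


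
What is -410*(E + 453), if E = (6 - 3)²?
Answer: -189420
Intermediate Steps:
E = 9 (E = 3² = 9)
-410*(E + 453) = -410*(9 + 453) = -410*462 = -189420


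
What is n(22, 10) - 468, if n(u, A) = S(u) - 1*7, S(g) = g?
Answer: -453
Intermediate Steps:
n(u, A) = -7 + u (n(u, A) = u - 1*7 = u - 7 = -7 + u)
n(22, 10) - 468 = (-7 + 22) - 468 = 15 - 468 = -453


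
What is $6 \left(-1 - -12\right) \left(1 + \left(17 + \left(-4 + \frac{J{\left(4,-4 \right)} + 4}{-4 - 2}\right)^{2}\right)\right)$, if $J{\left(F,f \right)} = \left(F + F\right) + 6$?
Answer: $4422$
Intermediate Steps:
$J{\left(F,f \right)} = 6 + 2 F$ ($J{\left(F,f \right)} = 2 F + 6 = 6 + 2 F$)
$6 \left(-1 - -12\right) \left(1 + \left(17 + \left(-4 + \frac{J{\left(4,-4 \right)} + 4}{-4 - 2}\right)^{2}\right)\right) = 6 \left(-1 - -12\right) \left(1 + \left(17 + \left(-4 + \frac{\left(6 + 2 \cdot 4\right) + 4}{-4 - 2}\right)^{2}\right)\right) = 6 \left(-1 + 12\right) \left(1 + \left(17 + \left(-4 + \frac{\left(6 + 8\right) + 4}{-6}\right)^{2}\right)\right) = 6 \cdot 11 \left(1 + \left(17 + \left(-4 + \left(14 + 4\right) \left(- \frac{1}{6}\right)\right)^{2}\right)\right) = 66 \left(1 + \left(17 + \left(-4 + 18 \left(- \frac{1}{6}\right)\right)^{2}\right)\right) = 66 \left(1 + \left(17 + \left(-4 - 3\right)^{2}\right)\right) = 66 \left(1 + \left(17 + \left(-7\right)^{2}\right)\right) = 66 \left(1 + \left(17 + 49\right)\right) = 66 \left(1 + 66\right) = 66 \cdot 67 = 4422$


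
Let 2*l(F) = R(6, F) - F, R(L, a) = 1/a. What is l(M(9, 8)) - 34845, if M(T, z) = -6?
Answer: -418105/12 ≈ -34842.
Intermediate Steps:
l(F) = 1/(2*F) - F/2 (l(F) = (1/F - F)/2 = 1/(2*F) - F/2)
l(M(9, 8)) - 34845 = (½)*(1 - 1*(-6)²)/(-6) - 34845 = (½)*(-⅙)*(1 - 1*36) - 34845 = (½)*(-⅙)*(1 - 36) - 34845 = (½)*(-⅙)*(-35) - 34845 = 35/12 - 34845 = -418105/12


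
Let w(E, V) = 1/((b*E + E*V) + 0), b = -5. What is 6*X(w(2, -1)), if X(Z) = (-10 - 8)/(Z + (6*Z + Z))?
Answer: 162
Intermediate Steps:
w(E, V) = 1/(-5*E + E*V) (w(E, V) = 1/((-5*E + E*V) + 0) = 1/(-5*E + E*V))
X(Z) = -9/(4*Z) (X(Z) = -18/(Z + 7*Z) = -18*1/(8*Z) = -9/(4*Z))
6*X(w(2, -1)) = 6*(-9/(4*(1/(2*(-5 - 1))))) = 6*(-9/(4*((1/2)/(-6)))) = 6*(-9/(4*((1/2)*(-1/6)))) = 6*(-9/(4*(-1/12))) = 6*(-9/4*(-12)) = 6*27 = 162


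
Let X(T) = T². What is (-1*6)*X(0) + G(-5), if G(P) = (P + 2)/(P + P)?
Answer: 3/10 ≈ 0.30000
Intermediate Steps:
G(P) = (2 + P)/(2*P) (G(P) = (2 + P)/((2*P)) = (2 + P)*(1/(2*P)) = (2 + P)/(2*P))
(-1*6)*X(0) + G(-5) = -1*6*0² + (½)*(2 - 5)/(-5) = -6*0 + (½)*(-⅕)*(-3) = 0 + 3/10 = 3/10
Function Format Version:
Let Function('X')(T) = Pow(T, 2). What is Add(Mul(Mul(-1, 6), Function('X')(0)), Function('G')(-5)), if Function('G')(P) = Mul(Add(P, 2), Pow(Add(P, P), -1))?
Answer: Rational(3, 10) ≈ 0.30000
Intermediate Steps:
Function('G')(P) = Mul(Rational(1, 2), Pow(P, -1), Add(2, P)) (Function('G')(P) = Mul(Add(2, P), Pow(Mul(2, P), -1)) = Mul(Add(2, P), Mul(Rational(1, 2), Pow(P, -1))) = Mul(Rational(1, 2), Pow(P, -1), Add(2, P)))
Add(Mul(Mul(-1, 6), Function('X')(0)), Function('G')(-5)) = Add(Mul(Mul(-1, 6), Pow(0, 2)), Mul(Rational(1, 2), Pow(-5, -1), Add(2, -5))) = Add(Mul(-6, 0), Mul(Rational(1, 2), Rational(-1, 5), -3)) = Add(0, Rational(3, 10)) = Rational(3, 10)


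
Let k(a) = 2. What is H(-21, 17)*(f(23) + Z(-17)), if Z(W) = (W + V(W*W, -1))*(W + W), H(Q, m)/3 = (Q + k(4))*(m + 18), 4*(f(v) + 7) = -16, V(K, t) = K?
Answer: 18471705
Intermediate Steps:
f(v) = -11 (f(v) = -7 + (¼)*(-16) = -7 - 4 = -11)
H(Q, m) = 3*(2 + Q)*(18 + m) (H(Q, m) = 3*((Q + 2)*(m + 18)) = 3*((2 + Q)*(18 + m)) = 3*(2 + Q)*(18 + m))
Z(W) = 2*W*(W + W²) (Z(W) = (W + W*W)*(W + W) = (W + W²)*(2*W) = 2*W*(W + W²))
H(-21, 17)*(f(23) + Z(-17)) = (108 + 6*17 + 54*(-21) + 3*(-21)*17)*(-11 + 2*(-17)²*(1 - 17)) = (108 + 102 - 1134 - 1071)*(-11 + 2*289*(-16)) = -1995*(-11 - 9248) = -1995*(-9259) = 18471705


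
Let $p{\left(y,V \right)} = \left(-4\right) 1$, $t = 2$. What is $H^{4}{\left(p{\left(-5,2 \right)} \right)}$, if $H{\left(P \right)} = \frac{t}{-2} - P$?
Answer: $81$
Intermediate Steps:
$p{\left(y,V \right)} = -4$
$H{\left(P \right)} = -1 - P$ ($H{\left(P \right)} = \frac{2}{-2} - P = 2 \left(- \frac{1}{2}\right) - P = -1 - P$)
$H^{4}{\left(p{\left(-5,2 \right)} \right)} = \left(-1 - -4\right)^{4} = \left(-1 + 4\right)^{4} = 3^{4} = 81$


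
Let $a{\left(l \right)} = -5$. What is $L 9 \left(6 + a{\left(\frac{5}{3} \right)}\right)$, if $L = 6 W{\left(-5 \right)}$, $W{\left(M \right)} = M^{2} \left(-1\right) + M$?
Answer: $-1620$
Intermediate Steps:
$W{\left(M \right)} = M - M^{2}$ ($W{\left(M \right)} = - M^{2} + M = M - M^{2}$)
$L = -180$ ($L = 6 \left(- 5 \left(1 - -5\right)\right) = 6 \left(- 5 \left(1 + 5\right)\right) = 6 \left(\left(-5\right) 6\right) = 6 \left(-30\right) = -180$)
$L 9 \left(6 + a{\left(\frac{5}{3} \right)}\right) = - 180 \cdot 9 \left(6 - 5\right) = - 180 \cdot 9 \cdot 1 = \left(-180\right) 9 = -1620$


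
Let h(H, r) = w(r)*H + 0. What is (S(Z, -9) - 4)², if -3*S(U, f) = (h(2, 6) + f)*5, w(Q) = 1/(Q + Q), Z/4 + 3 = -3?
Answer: 37249/324 ≈ 114.97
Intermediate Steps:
Z = -24 (Z = -12 + 4*(-3) = -12 - 12 = -24)
w(Q) = 1/(2*Q)
h(H, r) = H/(2*r) (h(H, r) = (1/(2*r))*H + 0 = H/(2*r) + 0 = H/(2*r))
S(U, f) = -5/18 - 5*f/3 (S(U, f) = -((½)*2/6 + f)*5/3 = -((½)*2*(⅙) + f)*5/3 = -(⅙ + f)*5/3 = -(⅚ + 5*f)/3 = -5/18 - 5*f/3)
(S(Z, -9) - 4)² = ((-5/18 - 5/3*(-9)) - 4)² = ((-5/18 + 15) - 4)² = (265/18 - 4)² = (193/18)² = 37249/324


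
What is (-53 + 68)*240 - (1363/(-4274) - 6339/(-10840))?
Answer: 83388129017/23165080 ≈ 3599.7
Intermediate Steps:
(-53 + 68)*240 - (1363/(-4274) - 6339/(-10840)) = 15*240 - (1363*(-1/4274) - 6339*(-1/10840)) = 3600 - (-1363/4274 + 6339/10840) = 3600 - 1*6158983/23165080 = 3600 - 6158983/23165080 = 83388129017/23165080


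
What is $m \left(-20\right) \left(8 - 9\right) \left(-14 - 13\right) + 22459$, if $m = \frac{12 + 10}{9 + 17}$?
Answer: $\frac{286027}{13} \approx 22002.0$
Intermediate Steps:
$m = \frac{11}{13}$ ($m = \frac{22}{26} = 22 \cdot \frac{1}{26} = \frac{11}{13} \approx 0.84615$)
$m \left(-20\right) \left(8 - 9\right) \left(-14 - 13\right) + 22459 = \frac{11}{13} \left(-20\right) \left(8 - 9\right) \left(-14 - 13\right) + 22459 = - \frac{220 \left(\left(-1\right) \left(-27\right)\right)}{13} + 22459 = \left(- \frac{220}{13}\right) 27 + 22459 = - \frac{5940}{13} + 22459 = \frac{286027}{13}$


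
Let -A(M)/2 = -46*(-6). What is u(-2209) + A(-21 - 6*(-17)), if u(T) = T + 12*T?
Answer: -29269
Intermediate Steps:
u(T) = 13*T
A(M) = -552 (A(M) = -(-92)*(-6) = -2*276 = -552)
u(-2209) + A(-21 - 6*(-17)) = 13*(-2209) - 552 = -28717 - 552 = -29269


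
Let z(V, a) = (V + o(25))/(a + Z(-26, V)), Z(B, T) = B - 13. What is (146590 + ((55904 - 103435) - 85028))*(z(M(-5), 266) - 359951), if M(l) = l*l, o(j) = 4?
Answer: -1146456846288/227 ≈ -5.0505e+9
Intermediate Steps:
Z(B, T) = -13 + B
M(l) = l²
z(V, a) = (4 + V)/(-39 + a) (z(V, a) = (V + 4)/(a + (-13 - 26)) = (4 + V)/(a - 39) = (4 + V)/(-39 + a))
(146590 + ((55904 - 103435) - 85028))*(z(M(-5), 266) - 359951) = (146590 + ((55904 - 103435) - 85028))*((4 + (-5)²)/(-39 + 266) - 359951) = (146590 + (-47531 - 85028))*((4 + 25)/227 - 359951) = (146590 - 132559)*((1/227)*29 - 359951) = 14031*(29/227 - 359951) = 14031*(-81708848/227) = -1146456846288/227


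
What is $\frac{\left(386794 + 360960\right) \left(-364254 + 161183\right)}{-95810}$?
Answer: $\frac{6902143297}{4355} \approx 1.5849 \cdot 10^{6}$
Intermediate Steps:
$\frac{\left(386794 + 360960\right) \left(-364254 + 161183\right)}{-95810} = 747754 \left(-203071\right) \left(- \frac{1}{95810}\right) = \left(-151847152534\right) \left(- \frac{1}{95810}\right) = \frac{6902143297}{4355}$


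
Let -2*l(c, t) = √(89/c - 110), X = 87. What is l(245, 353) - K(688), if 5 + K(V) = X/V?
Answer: 3353/688 - I*√134305/70 ≈ 4.8735 - 5.2354*I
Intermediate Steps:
K(V) = -5 + 87/V
l(c, t) = -√(-110 + 89/c)/2 (l(c, t) = -√(89/c - 110)/2 = -√(-110 + 89/c)/2)
l(245, 353) - K(688) = -√(-110 + 89/245)/2 - (-5 + 87/688) = -I*√134305/70 - 1*(-3353/688) = -I*√134305/70 + 3353/688 = 3353/688 - I*√134305/70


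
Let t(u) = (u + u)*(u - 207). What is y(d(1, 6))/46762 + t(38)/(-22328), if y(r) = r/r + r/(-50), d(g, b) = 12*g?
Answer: 938481402/1631409275 ≈ 0.57526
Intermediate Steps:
y(r) = 1 - r/50 (y(r) = 1 + r*(-1/50) = 1 - r/50)
t(u) = 2*u*(-207 + u) (t(u) = (2*u)*(-207 + u) = 2*u*(-207 + u))
y(d(1, 6))/46762 + t(38)/(-22328) = (1 - 6/25)/46762 + (2*38*(-207 + 38))/(-22328) = (1 - 1/50*12)*(1/46762) + (2*38*(-169))*(-1/22328) = (1 - 6/25)*(1/46762) - 12844*(-1/22328) = (19/25)*(1/46762) + 3211/5582 = 19/1169050 + 3211/5582 = 938481402/1631409275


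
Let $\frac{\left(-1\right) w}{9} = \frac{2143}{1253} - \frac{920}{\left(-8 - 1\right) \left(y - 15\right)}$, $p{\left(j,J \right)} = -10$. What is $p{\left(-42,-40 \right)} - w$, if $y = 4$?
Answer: $- \frac{1078433}{13783} \approx -78.244$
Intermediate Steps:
$w = \frac{940603}{13783}$ ($w = - 9 \left(\frac{2143}{1253} - \frac{920}{\left(-8 - 1\right) \left(4 - 15\right)}\right) = - 9 \left(2143 \cdot \frac{1}{1253} - \frac{920}{\left(-8 - 1\right) \left(-11\right)}\right) = - 9 \left(\frac{2143}{1253} - \frac{920}{\left(-9\right) \left(-11\right)}\right) = - 9 \left(\frac{2143}{1253} - \frac{920}{99}\right) = \left(-9\right) \left(- \frac{940603}{124047}\right) = \frac{940603}{13783} \approx 68.244$)
$p{\left(-42,-40 \right)} - w = -10 - \frac{940603}{13783} = - \frac{1078433}{13783}$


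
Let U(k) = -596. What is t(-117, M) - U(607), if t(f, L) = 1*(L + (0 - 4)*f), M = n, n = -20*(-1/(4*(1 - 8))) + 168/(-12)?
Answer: 7345/7 ≈ 1049.3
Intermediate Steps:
n = -103/7 (n = -20/((-4*(-7))) + 168*(-1/12) = -20/28 - 14 = -20*1/28 - 14 = -5/7 - 14 = -103/7 ≈ -14.714)
M = -103/7 ≈ -14.714
t(f, L) = L - 4*f (t(f, L) = 1*(L - 4*f) = L - 4*f)
t(-117, M) - U(607) = (-103/7 - 4*(-117)) - 1*(-596) = (-103/7 + 468) + 596 = 3173/7 + 596 = 7345/7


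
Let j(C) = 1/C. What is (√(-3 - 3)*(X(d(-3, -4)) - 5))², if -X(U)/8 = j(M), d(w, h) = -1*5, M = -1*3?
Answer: -98/3 ≈ -32.667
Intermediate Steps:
M = -3
d(w, h) = -5
X(U) = 8/3 (X(U) = -8/(-3) = -8*(-⅓) = 8/3)
(√(-3 - 3)*(X(d(-3, -4)) - 5))² = (√(-3 - 3)*(8/3 - 5))² = (√(-6)*(-7/3))² = ((I*√6)*(-7/3))² = (-7*I*√6/3)² = -98/3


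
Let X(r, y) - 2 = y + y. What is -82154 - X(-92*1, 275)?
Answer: -82706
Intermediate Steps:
X(r, y) = 2 + 2*y (X(r, y) = 2 + (y + y) = 2 + 2*y)
-82154 - X(-92*1, 275) = -82154 - (2 + 2*275) = -82154 - (2 + 550) = -82154 - 1*552 = -82154 - 552 = -82706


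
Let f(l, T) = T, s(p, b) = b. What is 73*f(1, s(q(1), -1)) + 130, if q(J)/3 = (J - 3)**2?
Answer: 57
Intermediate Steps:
q(J) = 3*(-3 + J)**2 (q(J) = 3*(J - 3)**2 = 3*(-3 + J)**2)
73*f(1, s(q(1), -1)) + 130 = 73*(-1) + 130 = -73 + 130 = 57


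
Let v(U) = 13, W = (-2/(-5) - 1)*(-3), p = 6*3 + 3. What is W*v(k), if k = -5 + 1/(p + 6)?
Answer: 117/5 ≈ 23.400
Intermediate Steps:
p = 21 (p = 18 + 3 = 21)
k = -134/27 (k = -5 + 1/(21 + 6) = -5 + 1/27 = -134/27 ≈ -4.9630)
W = 9/5 (W = (-2*(-⅕) - 1)*(-3) = (⅖ - 1)*(-3) = -⅗*(-3) = 9/5 ≈ 1.8000)
W*v(k) = (9/5)*13 = 117/5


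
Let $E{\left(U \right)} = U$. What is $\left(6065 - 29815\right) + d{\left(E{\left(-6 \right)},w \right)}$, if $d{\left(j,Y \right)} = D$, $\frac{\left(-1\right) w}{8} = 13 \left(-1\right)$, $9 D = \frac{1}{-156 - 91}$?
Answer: $- \frac{52796251}{2223} \approx -23750.0$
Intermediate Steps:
$D = - \frac{1}{2223}$ ($D = \frac{1}{9 \left(-156 - 91\right)} = \frac{1}{9 \left(-247\right)} = \frac{1}{9} \left(- \frac{1}{247}\right) = - \frac{1}{2223} \approx -0.00044984$)
$w = 104$ ($w = - 8 \cdot 13 \left(-1\right) = \left(-8\right) \left(-13\right) = 104$)
$d{\left(j,Y \right)} = - \frac{1}{2223}$
$\left(6065 - 29815\right) + d{\left(E{\left(-6 \right)},w \right)} = \left(6065 - 29815\right) - \frac{1}{2223} = -23750 - \frac{1}{2223} = - \frac{52796251}{2223}$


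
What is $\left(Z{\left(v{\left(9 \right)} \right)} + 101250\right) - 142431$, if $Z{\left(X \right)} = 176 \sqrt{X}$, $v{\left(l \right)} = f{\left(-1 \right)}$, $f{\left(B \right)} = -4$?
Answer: $-41181 + 352 i \approx -41181.0 + 352.0 i$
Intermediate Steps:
$v{\left(l \right)} = -4$
$\left(Z{\left(v{\left(9 \right)} \right)} + 101250\right) - 142431 = \left(176 \sqrt{-4} + 101250\right) - 142431 = \left(176 \cdot 2 i + 101250\right) - 142431 = \left(352 i + 101250\right) - 142431 = \left(101250 + 352 i\right) - 142431 = -41181 + 352 i$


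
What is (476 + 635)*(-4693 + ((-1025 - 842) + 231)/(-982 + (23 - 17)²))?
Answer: -224116071/43 ≈ -5.2120e+6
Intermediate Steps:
(476 + 635)*(-4693 + ((-1025 - 842) + 231)/(-982 + (23 - 17)²)) = 1111*(-4693 + (-1867 + 231)/(-982 + 6²)) = 1111*(-4693 - 1636/(-982 + 36)) = 1111*(-4693 - 1636/(-946)) = 1111*(-4693 - 1636*(-1/946)) = 1111*(-4693 + 818/473) = 1111*(-2218971/473) = -224116071/43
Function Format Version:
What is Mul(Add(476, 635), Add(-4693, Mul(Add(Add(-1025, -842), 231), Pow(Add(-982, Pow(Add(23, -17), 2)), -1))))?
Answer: Rational(-224116071, 43) ≈ -5.2120e+6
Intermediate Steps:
Mul(Add(476, 635), Add(-4693, Mul(Add(Add(-1025, -842), 231), Pow(Add(-982, Pow(Add(23, -17), 2)), -1)))) = Mul(1111, Add(-4693, Mul(Add(-1867, 231), Pow(Add(-982, Pow(6, 2)), -1)))) = Mul(1111, Add(-4693, Mul(-1636, Pow(Add(-982, 36), -1)))) = Mul(1111, Add(-4693, Mul(-1636, Pow(-946, -1)))) = Mul(1111, Add(-4693, Mul(-1636, Rational(-1, 946)))) = Mul(1111, Add(-4693, Rational(818, 473))) = Mul(1111, Rational(-2218971, 473)) = Rational(-224116071, 43)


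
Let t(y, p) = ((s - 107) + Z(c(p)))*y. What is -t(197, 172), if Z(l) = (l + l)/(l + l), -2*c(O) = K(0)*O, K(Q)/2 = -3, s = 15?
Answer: 17927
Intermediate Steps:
K(Q) = -6 (K(Q) = 2*(-3) = -6)
c(O) = 3*O (c(O) = -(-3)*O = 3*O)
Z(l) = 1 (Z(l) = (2*l)/((2*l)) = (2*l)*(1/(2*l)) = 1)
t(y, p) = -91*y (t(y, p) = ((15 - 107) + 1)*y = (-92 + 1)*y = -91*y)
-t(197, 172) = -(-91)*197 = -1*(-17927) = 17927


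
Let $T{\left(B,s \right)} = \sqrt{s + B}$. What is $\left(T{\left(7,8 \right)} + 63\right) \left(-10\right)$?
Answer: $-630 - 10 \sqrt{15} \approx -668.73$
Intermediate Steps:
$T{\left(B,s \right)} = \sqrt{B + s}$
$\left(T{\left(7,8 \right)} + 63\right) \left(-10\right) = \left(\sqrt{7 + 8} + 63\right) \left(-10\right) = \left(\sqrt{15} + 63\right) \left(-10\right) = \left(63 + \sqrt{15}\right) \left(-10\right) = -630 - 10 \sqrt{15}$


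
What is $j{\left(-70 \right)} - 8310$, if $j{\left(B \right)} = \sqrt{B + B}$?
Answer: $-8310 + 2 i \sqrt{35} \approx -8310.0 + 11.832 i$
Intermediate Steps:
$j{\left(B \right)} = \sqrt{2} \sqrt{B}$ ($j{\left(B \right)} = \sqrt{2 B} = \sqrt{2} \sqrt{B}$)
$j{\left(-70 \right)} - 8310 = \sqrt{2} \sqrt{-70} - 8310 = \sqrt{2} i \sqrt{70} - 8310 = 2 i \sqrt{35} - 8310 = -8310 + 2 i \sqrt{35}$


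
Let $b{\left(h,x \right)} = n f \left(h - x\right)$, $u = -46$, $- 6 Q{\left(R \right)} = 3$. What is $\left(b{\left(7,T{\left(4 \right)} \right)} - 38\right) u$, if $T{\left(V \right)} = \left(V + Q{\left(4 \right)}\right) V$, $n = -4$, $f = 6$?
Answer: $-5980$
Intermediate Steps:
$Q{\left(R \right)} = - \frac{1}{2}$ ($Q{\left(R \right)} = \left(- \frac{1}{6}\right) 3 = - \frac{1}{2}$)
$T{\left(V \right)} = V \left(- \frac{1}{2} + V\right)$ ($T{\left(V \right)} = \left(V - \frac{1}{2}\right) V = \left(- \frac{1}{2} + V\right) V = V \left(- \frac{1}{2} + V\right)$)
$b{\left(h,x \right)} = - 24 h + 24 x$ ($b{\left(h,x \right)} = \left(-4\right) 6 \left(h - x\right) = - 24 \left(h - x\right) = - 24 h + 24 x$)
$\left(b{\left(7,T{\left(4 \right)} \right)} - 38\right) u = \left(\left(\left(-24\right) 7 + 24 \cdot 4 \left(- \frac{1}{2} + 4\right)\right) - 38\right) \left(-46\right) = \left(\left(-168 + 24 \cdot 4 \cdot \frac{7}{2}\right) - 38\right) \left(-46\right) = \left(\left(-168 + 24 \cdot 14\right) - 38\right) \left(-46\right) = \left(\left(-168 + 336\right) - 38\right) \left(-46\right) = \left(168 - 38\right) \left(-46\right) = 130 \left(-46\right) = -5980$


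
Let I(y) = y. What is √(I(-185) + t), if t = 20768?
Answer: 3*√2287 ≈ 143.47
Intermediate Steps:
√(I(-185) + t) = √(-185 + 20768) = √20583 = 3*√2287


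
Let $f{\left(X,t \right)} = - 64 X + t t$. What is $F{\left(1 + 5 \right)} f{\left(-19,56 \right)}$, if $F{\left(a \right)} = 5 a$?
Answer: $130560$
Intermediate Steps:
$f{\left(X,t \right)} = t^{2} - 64 X$ ($f{\left(X,t \right)} = - 64 X + t^{2} = t^{2} - 64 X$)
$F{\left(1 + 5 \right)} f{\left(-19,56 \right)} = 5 \left(1 + 5\right) \left(56^{2} - -1216\right) = 5 \cdot 6 \left(3136 + 1216\right) = 30 \cdot 4352 = 130560$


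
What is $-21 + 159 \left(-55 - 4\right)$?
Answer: $-9402$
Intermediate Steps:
$-21 + 159 \left(-55 - 4\right) = -21 + 159 \left(-59\right) = -21 - 9381 = -9402$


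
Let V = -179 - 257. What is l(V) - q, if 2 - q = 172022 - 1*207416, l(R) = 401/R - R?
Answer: -15242961/436 ≈ -34961.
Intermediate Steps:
V = -436
l(R) = -R + 401/R
q = 35396 (q = 2 - (172022 - 1*207416) = 2 - (172022 - 207416) = 2 - 1*(-35394) = 2 + 35394 = 35396)
l(V) - q = (-1*(-436) + 401/(-436)) - 1*35396 = (436 + 401*(-1/436)) - 35396 = (436 - 401/436) - 35396 = 189695/436 - 35396 = -15242961/436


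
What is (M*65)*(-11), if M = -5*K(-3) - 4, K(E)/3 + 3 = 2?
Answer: -7865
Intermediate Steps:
K(E) = -3 (K(E) = -9 + 3*2 = -9 + 6 = -3)
M = 11 (M = -5*(-3) - 4 = 15 - 4 = 11)
(M*65)*(-11) = (11*65)*(-11) = 715*(-11) = -7865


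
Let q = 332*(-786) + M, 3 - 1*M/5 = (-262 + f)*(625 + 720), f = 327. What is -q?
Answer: 698062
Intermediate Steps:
M = -437110 (M = 15 - 5*(-262 + 327)*(625 + 720) = 15 - 325*1345 = 15 - 5*87425 = 15 - 437125 = -437110)
q = -698062 (q = 332*(-786) - 437110 = -260952 - 437110 = -698062)
-q = -1*(-698062) = 698062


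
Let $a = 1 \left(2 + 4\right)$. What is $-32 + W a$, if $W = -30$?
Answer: $-212$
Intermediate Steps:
$a = 6$ ($a = 1 \cdot 6 = 6$)
$-32 + W a = -32 - 180 = -212$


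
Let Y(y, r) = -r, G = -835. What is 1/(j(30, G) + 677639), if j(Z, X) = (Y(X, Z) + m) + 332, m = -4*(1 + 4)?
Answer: 1/677921 ≈ 1.4751e-6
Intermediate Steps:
m = -20 (m = -4*5 = -20)
j(Z, X) = 312 - Z (j(Z, X) = (-Z - 20) + 332 = (-20 - Z) + 332 = 312 - Z)
1/(j(30, G) + 677639) = 1/((312 - 1*30) + 677639) = 1/((312 - 30) + 677639) = 1/(282 + 677639) = 1/677921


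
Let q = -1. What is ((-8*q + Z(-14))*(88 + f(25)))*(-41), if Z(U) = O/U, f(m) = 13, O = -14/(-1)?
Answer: -28987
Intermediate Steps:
O = 14 (O = -14*(-1) = 14)
Z(U) = 14/U
((-8*q + Z(-14))*(88 + f(25)))*(-41) = ((-8*(-1) + 14/(-14))*(88 + 13))*(-41) = ((8 + 14*(-1/14))*101)*(-41) = ((8 - 1)*101)*(-41) = (7*101)*(-41) = 707*(-41) = -28987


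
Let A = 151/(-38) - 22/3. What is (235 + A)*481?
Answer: 12265981/114 ≈ 1.0760e+5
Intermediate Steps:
A = -1289/114 (A = 151*(-1/38) - 22*1/3 = -151/38 - 22/3 = -1289/114 ≈ -11.307)
(235 + A)*481 = (235 - 1289/114)*481 = (25501/114)*481 = 12265981/114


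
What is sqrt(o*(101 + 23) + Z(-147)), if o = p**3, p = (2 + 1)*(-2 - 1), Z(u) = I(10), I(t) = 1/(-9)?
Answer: I*sqrt(813565)/3 ≈ 300.66*I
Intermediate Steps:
I(t) = -1/9
Z(u) = -1/9
p = -9 (p = 3*(-3) = -9)
o = -729 (o = (-9)**3 = -729)
sqrt(o*(101 + 23) + Z(-147)) = sqrt(-729*(101 + 23) - 1/9) = sqrt(-729*124 - 1/9) = sqrt(-90396 - 1/9) = sqrt(-813565/9) = I*sqrt(813565)/3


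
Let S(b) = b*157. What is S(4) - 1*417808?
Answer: -417180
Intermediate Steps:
S(b) = 157*b
S(4) - 1*417808 = 157*4 - 1*417808 = 628 - 417808 = -417180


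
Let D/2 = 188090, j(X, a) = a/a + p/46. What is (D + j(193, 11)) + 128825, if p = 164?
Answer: 11615220/23 ≈ 5.0501e+5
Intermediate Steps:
j(X, a) = 105/23 (j(X, a) = a/a + 164/46 = 1 + 164*(1/46) = 1 + 82/23 = 105/23)
D = 376180 (D = 2*188090 = 376180)
(D + j(193, 11)) + 128825 = (376180 + 105/23) + 128825 = 8652245/23 + 128825 = 11615220/23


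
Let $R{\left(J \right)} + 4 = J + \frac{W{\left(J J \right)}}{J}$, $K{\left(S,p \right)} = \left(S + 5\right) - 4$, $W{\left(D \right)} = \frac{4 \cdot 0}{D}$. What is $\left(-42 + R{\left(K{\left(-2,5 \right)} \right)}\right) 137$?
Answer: $-6439$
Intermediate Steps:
$W{\left(D \right)} = 0$ ($W{\left(D \right)} = \frac{0}{D} = 0$)
$K{\left(S,p \right)} = 1 + S$ ($K{\left(S,p \right)} = \left(5 + S\right) - 4 = 1 + S$)
$R{\left(J \right)} = -4 + J$ ($R{\left(J \right)} = -4 + \left(J + \frac{0}{J}\right) = -4 + \left(J + 0\right) = -4 + J$)
$\left(-42 + R{\left(K{\left(-2,5 \right)} \right)}\right) 137 = \left(-42 + \left(-4 + \left(1 - 2\right)\right)\right) 137 = \left(-42 - 5\right) 137 = \left(-47\right) 137 = -6439$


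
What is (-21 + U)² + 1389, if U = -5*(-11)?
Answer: 2545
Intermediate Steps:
U = 55
(-21 + U)² + 1389 = (-21 + 55)² + 1389 = 34² + 1389 = 1156 + 1389 = 2545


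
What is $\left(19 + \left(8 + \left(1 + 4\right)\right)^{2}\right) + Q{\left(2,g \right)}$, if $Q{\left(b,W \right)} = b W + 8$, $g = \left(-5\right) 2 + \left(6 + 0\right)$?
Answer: $188$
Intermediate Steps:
$g = -4$ ($g = -10 + 6 = -4$)
$Q{\left(b,W \right)} = 8 + W b$ ($Q{\left(b,W \right)} = W b + 8 = 8 + W b$)
$\left(19 + \left(8 + \left(1 + 4\right)\right)^{2}\right) + Q{\left(2,g \right)} = \left(19 + \left(8 + \left(1 + 4\right)\right)^{2}\right) + \left(8 - 8\right) = \left(19 + \left(8 + 5\right)^{2}\right) + \left(8 - 8\right) = \left(19 + 13^{2}\right) + 0 = \left(19 + 169\right) + 0 = 188 + 0 = 188$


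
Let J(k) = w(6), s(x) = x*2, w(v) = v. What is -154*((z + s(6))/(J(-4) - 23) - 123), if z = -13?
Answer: 321860/17 ≈ 18933.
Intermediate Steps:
s(x) = 2*x
J(k) = 6
-154*((z + s(6))/(J(-4) - 23) - 123) = -154*((-13 + 2*6)/(6 - 23) - 123) = -154*((-13 + 12)/(-17) - 123) = -154*(-1*(-1/17) - 123) = -154*(1/17 - 123) = -154*(-2090/17) = 321860/17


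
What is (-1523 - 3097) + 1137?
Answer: -3483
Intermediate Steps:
(-1523 - 3097) + 1137 = -4620 + 1137 = -3483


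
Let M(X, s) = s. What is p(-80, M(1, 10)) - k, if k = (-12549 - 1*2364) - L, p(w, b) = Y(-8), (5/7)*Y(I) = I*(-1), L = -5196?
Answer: 48641/5 ≈ 9728.2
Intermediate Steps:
Y(I) = -7*I/5 (Y(I) = 7*(I*(-1))/5 = 7*(-I)/5 = -7*I/5)
p(w, b) = 56/5 (p(w, b) = -7/5*(-8) = 56/5)
k = -9717 (k = (-12549 - 1*2364) - 1*(-5196) = (-12549 - 2364) + 5196 = -14913 + 5196 = -9717)
p(-80, M(1, 10)) - k = 56/5 - 1*(-9717) = 56/5 + 9717 = 48641/5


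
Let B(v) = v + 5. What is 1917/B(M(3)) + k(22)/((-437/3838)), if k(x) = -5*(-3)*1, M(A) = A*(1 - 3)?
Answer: -47121/23 ≈ -2048.7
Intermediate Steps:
M(A) = -2*A (M(A) = A*(-2) = -2*A)
B(v) = 5 + v
k(x) = 15 (k(x) = 15*1 = 15)
1917/B(M(3)) + k(22)/((-437/3838)) = 1917/(5 - 2*3) + 15/((-437/3838)) = 1917/(5 - 6) + 15/((-437*1/3838)) = 1917/(-1) + 15/(-23/202) = 1917*(-1) + 15*(-202/23) = -1917 - 3030/23 = -47121/23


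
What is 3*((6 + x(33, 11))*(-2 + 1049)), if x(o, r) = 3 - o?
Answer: -75384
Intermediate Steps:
3*((6 + x(33, 11))*(-2 + 1049)) = 3*((6 + (3 - 1*33))*(-2 + 1049)) = 3*((6 + (3 - 33))*1047) = 3*((6 - 30)*1047) = 3*(-24*1047) = 3*(-25128) = -75384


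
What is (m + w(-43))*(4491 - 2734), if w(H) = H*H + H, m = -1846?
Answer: -70280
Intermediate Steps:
w(H) = H + H**2 (w(H) = H**2 + H = H + H**2)
(m + w(-43))*(4491 - 2734) = (-1846 - 43*(1 - 43))*(4491 - 2734) = (-1846 - 43*(-42))*1757 = (-1846 + 1806)*1757 = -40*1757 = -70280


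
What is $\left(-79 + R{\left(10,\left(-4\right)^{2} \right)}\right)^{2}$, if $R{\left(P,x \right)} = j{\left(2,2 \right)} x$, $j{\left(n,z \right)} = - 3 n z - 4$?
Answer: $112225$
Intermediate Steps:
$j{\left(n,z \right)} = -4 - 3 n z$ ($j{\left(n,z \right)} = - 3 n z - 4 = -4 - 3 n z$)
$R{\left(P,x \right)} = - 16 x$ ($R{\left(P,x \right)} = \left(-4 - 6 \cdot 2\right) x = \left(-4 - 12\right) x = - 16 x$)
$\left(-79 + R{\left(10,\left(-4\right)^{2} \right)}\right)^{2} = \left(-79 - 16 \left(-4\right)^{2}\right)^{2} = \left(-79 - 256\right)^{2} = \left(-335\right)^{2} = 112225$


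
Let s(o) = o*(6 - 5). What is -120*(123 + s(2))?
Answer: -15000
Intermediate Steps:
s(o) = o (s(o) = o*1 = o)
-120*(123 + s(2)) = -120*(123 + 2) = -120*125 = -15000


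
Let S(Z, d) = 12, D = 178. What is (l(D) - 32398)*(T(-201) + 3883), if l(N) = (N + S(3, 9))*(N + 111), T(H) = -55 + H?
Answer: 81651024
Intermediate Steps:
l(N) = (12 + N)*(111 + N) (l(N) = (N + 12)*(N + 111) = (12 + N)*(111 + N))
(l(D) - 32398)*(T(-201) + 3883) = ((1332 + 178**2 + 123*178) - 32398)*((-55 - 201) + 3883) = ((1332 + 31684 + 21894) - 32398)*(-256 + 3883) = (54910 - 32398)*3627 = 22512*3627 = 81651024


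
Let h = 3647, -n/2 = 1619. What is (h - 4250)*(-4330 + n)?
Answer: 4563504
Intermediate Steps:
n = -3238 (n = -2*1619 = -3238)
(h - 4250)*(-4330 + n) = (3647 - 4250)*(-4330 - 3238) = -603*(-7568) = 4563504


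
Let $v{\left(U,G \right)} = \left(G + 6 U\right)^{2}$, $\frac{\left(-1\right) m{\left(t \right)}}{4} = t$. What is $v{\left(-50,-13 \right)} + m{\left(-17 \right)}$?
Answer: $98037$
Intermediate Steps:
$m{\left(t \right)} = - 4 t$
$v{\left(-50,-13 \right)} + m{\left(-17 \right)} = \left(-13 + 6 \left(-50\right)\right)^{2} - -68 = \left(-13 - 300\right)^{2} + 68 = \left(-313\right)^{2} + 68 = 97969 + 68 = 98037$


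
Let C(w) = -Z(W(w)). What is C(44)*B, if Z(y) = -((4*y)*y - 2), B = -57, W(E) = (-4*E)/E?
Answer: -3534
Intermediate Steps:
W(E) = -4
Z(y) = 2 - 4*y² (Z(y) = -(4*y² - 2) = -(-2 + 4*y²) = 2 - 4*y²)
C(w) = 62 (C(w) = -(2 - 4*(-4)²) = -(2 - 4*16) = -(2 - 64) = -1*(-62) = 62)
C(44)*B = 62*(-57) = -3534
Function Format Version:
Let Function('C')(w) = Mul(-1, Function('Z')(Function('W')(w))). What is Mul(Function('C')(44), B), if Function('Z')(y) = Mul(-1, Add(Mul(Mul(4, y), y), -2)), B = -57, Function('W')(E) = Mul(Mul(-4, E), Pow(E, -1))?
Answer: -3534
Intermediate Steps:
Function('W')(E) = -4
Function('Z')(y) = Add(2, Mul(-4, Pow(y, 2))) (Function('Z')(y) = Mul(-1, Add(Mul(4, Pow(y, 2)), -2)) = Mul(-1, Add(-2, Mul(4, Pow(y, 2)))) = Add(2, Mul(-4, Pow(y, 2))))
Function('C')(w) = 62 (Function('C')(w) = Mul(-1, Add(2, Mul(-4, Pow(-4, 2)))) = Mul(-1, Add(2, Mul(-4, 16))) = Mul(-1, Add(2, -64)) = Mul(-1, -62) = 62)
Mul(Function('C')(44), B) = Mul(62, -57) = -3534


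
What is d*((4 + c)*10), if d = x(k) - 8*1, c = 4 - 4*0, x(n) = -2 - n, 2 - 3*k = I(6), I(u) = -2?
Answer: -2720/3 ≈ -906.67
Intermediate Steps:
k = 4/3 (k = ⅔ - ⅓*(-2) = ⅔ + ⅔ = 4/3 ≈ 1.3333)
c = 4 (c = 4 + 0 = 4)
d = -34/3 (d = (-2 - 1*4/3) - 8*1 = (-2 - 4/3) - 8 = -10/3 - 8 = -34/3 ≈ -11.333)
d*((4 + c)*10) = -34*(4 + 4)*10/3 = -272*10/3 = -34/3*80 = -2720/3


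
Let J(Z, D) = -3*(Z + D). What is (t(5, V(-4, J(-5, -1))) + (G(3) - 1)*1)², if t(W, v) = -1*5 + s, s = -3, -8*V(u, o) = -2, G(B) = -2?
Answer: 121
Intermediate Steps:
J(Z, D) = -3*D - 3*Z (J(Z, D) = -3*(D + Z) = -3*D - 3*Z)
V(u, o) = ¼ (V(u, o) = -⅛*(-2) = ¼)
t(W, v) = -8 (t(W, v) = -1*5 - 3 = -5 - 3 = -8)
(t(5, V(-4, J(-5, -1))) + (G(3) - 1)*1)² = (-8 + (-2 - 1)*1)² = (-8 - 3*1)² = (-8 - 3)² = (-11)² = 121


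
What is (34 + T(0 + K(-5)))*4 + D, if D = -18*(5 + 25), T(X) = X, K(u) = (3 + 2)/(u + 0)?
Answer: -408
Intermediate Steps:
K(u) = 5/u
D = -540 (D = -18*30 = -540)
(34 + T(0 + K(-5)))*4 + D = (34 + (0 + 5/(-5)))*4 - 540 = (34 + (0 + 5*(-⅕)))*4 - 540 = (34 + (0 - 1))*4 - 540 = (34 - 1)*4 - 540 = 33*4 - 540 = 132 - 540 = -408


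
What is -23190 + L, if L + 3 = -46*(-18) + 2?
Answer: -22363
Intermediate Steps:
L = 827 (L = -3 + (-46*(-18) + 2) = -3 + (828 + 2) = -3 + 830 = 827)
-23190 + L = -23190 + 827 = -22363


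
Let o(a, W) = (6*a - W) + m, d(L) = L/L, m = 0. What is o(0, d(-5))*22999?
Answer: -22999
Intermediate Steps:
d(L) = 1
o(a, W) = -W + 6*a (o(a, W) = (6*a - W) + 0 = (-W + 6*a) + 0 = -W + 6*a)
o(0, d(-5))*22999 = (-1*1 + 6*0)*22999 = (-1 + 0)*22999 = -1*22999 = -22999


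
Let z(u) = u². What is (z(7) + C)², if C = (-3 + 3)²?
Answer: 2401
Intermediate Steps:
C = 0 (C = 0² = 0)
(z(7) + C)² = (7² + 0)² = (49 + 0)² = 49² = 2401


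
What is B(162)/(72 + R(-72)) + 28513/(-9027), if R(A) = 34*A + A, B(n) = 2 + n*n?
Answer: -1002361/72216 ≈ -13.880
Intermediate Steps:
B(n) = 2 + n²
R(A) = 35*A
B(162)/(72 + R(-72)) + 28513/(-9027) = (2 + 162²)/(72 + 35*(-72)) + 28513/(-9027) = (2 + 26244)/(72 - 2520) + 28513*(-1/9027) = 26246/(-2448) - 28513/9027 = 26246*(-1/2448) - 28513/9027 = -13123/1224 - 28513/9027 = -1002361/72216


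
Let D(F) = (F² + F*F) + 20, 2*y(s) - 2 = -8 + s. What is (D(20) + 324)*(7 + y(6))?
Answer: 8008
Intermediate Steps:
y(s) = -3 + s/2 (y(s) = 1 + (-8 + s)/2 = 1 + (-4 + s/2) = -3 + s/2)
D(F) = 20 + 2*F² (D(F) = (F² + F²) + 20 = 2*F² + 20 = 20 + 2*F²)
(D(20) + 324)*(7 + y(6)) = ((20 + 2*20²) + 324)*(7 + (-3 + (½)*6)) = ((20 + 2*400) + 324)*(7 + (-3 + 3)) = ((20 + 800) + 324)*(7 + 0) = (820 + 324)*7 = 1144*7 = 8008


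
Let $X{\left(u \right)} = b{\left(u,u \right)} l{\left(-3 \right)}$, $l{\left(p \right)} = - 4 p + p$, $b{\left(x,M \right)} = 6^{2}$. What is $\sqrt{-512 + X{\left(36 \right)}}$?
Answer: $2 i \sqrt{47} \approx 13.711 i$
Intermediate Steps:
$b{\left(x,M \right)} = 36$
$l{\left(p \right)} = - 3 p$
$X{\left(u \right)} = 324$ ($X{\left(u \right)} = 36 \left(\left(-3\right) \left(-3\right)\right) = 36 \cdot 9 = 324$)
$\sqrt{-512 + X{\left(36 \right)}} = \sqrt{-512 + 324} = \sqrt{-188} = 2 i \sqrt{47}$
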